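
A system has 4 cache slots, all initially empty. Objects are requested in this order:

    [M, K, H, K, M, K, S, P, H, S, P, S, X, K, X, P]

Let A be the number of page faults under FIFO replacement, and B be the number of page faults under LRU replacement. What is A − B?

-1

Under FIFO: F F F . . . F F . . . . F F . . → 7 faults.
Under LRU: F F F . . . F F F . . . F F . . → 8 faults.
A − B = 7 − 8 = -1.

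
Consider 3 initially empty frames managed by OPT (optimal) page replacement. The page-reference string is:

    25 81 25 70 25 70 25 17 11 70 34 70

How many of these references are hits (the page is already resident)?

25 -> fault, frames (25)
81 -> fault, frames (25 81)
25 -> hit
70 -> fault, frames (25 81 70)
25 -> hit
70 -> hit
25 -> hit
17 -> fault, evict 81, frames (25 70 17)
11 -> fault, evict 17, frames (25 70 11)
70 -> hit
34 -> fault, evict 11, frames (25 70 34)
70 -> hit
Hits: 6.

6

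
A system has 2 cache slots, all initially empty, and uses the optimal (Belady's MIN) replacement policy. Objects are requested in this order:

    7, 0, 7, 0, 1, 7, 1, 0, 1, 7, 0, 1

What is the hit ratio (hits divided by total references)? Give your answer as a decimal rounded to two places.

7 -> miss, frames [7]
0 -> miss, frames [7, 0]
7 -> hit
0 -> hit
1 -> miss, evict 0, frames [7, 1]
7 -> hit
1 -> hit
0 -> miss, evict 7, frames [1, 0]
1 -> hit
7 -> miss, evict 1, frames [0, 7]
0 -> hit
1 -> miss, evict 7, frames [0, 1]
Hits: 6 of 12 references → 6/12 = 0.5000.

0.50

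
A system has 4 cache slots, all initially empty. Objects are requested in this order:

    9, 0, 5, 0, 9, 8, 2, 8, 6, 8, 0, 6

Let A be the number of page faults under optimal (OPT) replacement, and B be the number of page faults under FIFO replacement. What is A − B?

Under OPT: F F F . . F F . F . . . → 6 faults.
Under FIFO: F F F . . F F . F . F . → 7 faults.
A − B = 6 − 7 = -1.

-1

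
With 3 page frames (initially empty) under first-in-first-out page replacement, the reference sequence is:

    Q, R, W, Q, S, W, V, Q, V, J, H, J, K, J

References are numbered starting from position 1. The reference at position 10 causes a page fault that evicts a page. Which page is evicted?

pos 1: Q → miss, frames (Q)
pos 2: R → miss, frames (Q R)
pos 3: W → miss, frames (Q R W)
pos 4: Q → hit
pos 5: S → miss, evict Q, frames (R W S)
pos 6: W → hit
pos 7: V → miss, evict R, frames (W S V)
pos 8: Q → miss, evict W, frames (S V Q)
pos 9: V → hit
pos 10: J → miss, evict S, frames (V Q J)
At position 10, page S is evicted.

S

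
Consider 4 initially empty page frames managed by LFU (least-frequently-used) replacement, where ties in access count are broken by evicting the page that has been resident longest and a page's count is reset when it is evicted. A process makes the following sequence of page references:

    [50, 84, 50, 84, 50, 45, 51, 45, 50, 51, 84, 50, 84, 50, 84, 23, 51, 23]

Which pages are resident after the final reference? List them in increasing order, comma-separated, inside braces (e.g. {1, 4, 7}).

50 -> miss, frames {50}
84 -> miss, frames {50,84}
50 -> hit
84 -> hit
50 -> hit
45 -> miss, frames {50,84,45}
51 -> miss, frames {50,84,45,51}
45 -> hit
50 -> hit
51 -> hit
84 -> hit
50 -> hit
84 -> hit
50 -> hit
84 -> hit
23 -> miss, evict 45, frames {50,84,51,23}
51 -> hit
23 -> hit

{23, 50, 51, 84}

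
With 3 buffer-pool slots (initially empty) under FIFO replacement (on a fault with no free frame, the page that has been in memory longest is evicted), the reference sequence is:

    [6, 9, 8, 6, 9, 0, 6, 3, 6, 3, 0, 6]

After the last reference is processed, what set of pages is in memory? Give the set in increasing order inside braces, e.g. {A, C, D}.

{0, 3, 6}

6 -> miss, frames (6)
9 -> miss, frames (6 9)
8 -> miss, frames (6 9 8)
6 -> hit
9 -> hit
0 -> miss, evict 6, frames (9 8 0)
6 -> miss, evict 9, frames (8 0 6)
3 -> miss, evict 8, frames (0 6 3)
6 -> hit
3 -> hit
0 -> hit
6 -> hit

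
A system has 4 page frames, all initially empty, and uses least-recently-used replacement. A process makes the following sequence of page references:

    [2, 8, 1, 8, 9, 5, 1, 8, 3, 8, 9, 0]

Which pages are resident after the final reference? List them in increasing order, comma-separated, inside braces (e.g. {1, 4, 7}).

{0, 3, 8, 9}

2: fault, frames [2]
8: fault, frames [2, 8]
1: fault, frames [2, 8, 1]
8: hit
9: fault, frames [2, 1, 8, 9]
5: fault, evict 2, frames [1, 8, 9, 5]
1: hit
8: hit
3: fault, evict 9, frames [5, 1, 8, 3]
8: hit
9: fault, evict 5, frames [1, 3, 8, 9]
0: fault, evict 1, frames [3, 8, 9, 0]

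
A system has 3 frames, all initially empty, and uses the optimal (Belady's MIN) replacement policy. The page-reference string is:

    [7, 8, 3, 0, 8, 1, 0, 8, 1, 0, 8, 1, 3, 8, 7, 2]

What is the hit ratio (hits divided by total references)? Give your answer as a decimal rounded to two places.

7 -> fault, frames {7}
8 -> fault, frames {7,8}
3 -> fault, frames {7,8,3}
0 -> fault, evict 7, frames {8,3,0}
8 -> hit
1 -> fault, evict 3, frames {8,0,1}
0 -> hit
8 -> hit
1 -> hit
0 -> hit
8 -> hit
1 -> hit
3 -> fault, evict 1, frames {8,0,3}
8 -> hit
7 -> fault, evict 3, frames {8,0,7}
2 -> fault, evict 7, frames {8,0,2}
Hits: 8 of 16 references → 8/16 = 0.5000.

0.50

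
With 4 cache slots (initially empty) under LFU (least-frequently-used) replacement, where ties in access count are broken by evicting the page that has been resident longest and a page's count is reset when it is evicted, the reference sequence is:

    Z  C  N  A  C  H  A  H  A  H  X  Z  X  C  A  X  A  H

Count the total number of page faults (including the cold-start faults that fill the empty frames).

Z -> fault, frames [Z]
C -> fault, frames [Z, C]
N -> fault, frames [Z, C, N]
A -> fault, frames [Z, C, N, A]
C -> hit
H -> fault, evict Z, frames [C, N, A, H]
A -> hit
H -> hit
A -> hit
H -> hit
X -> fault, evict N, frames [C, A, H, X]
Z -> fault, evict X, frames [C, A, H, Z]
X -> fault, evict Z, frames [C, A, H, X]
C -> hit
A -> hit
X -> hit
A -> hit
H -> hit
Page faults: 8.

8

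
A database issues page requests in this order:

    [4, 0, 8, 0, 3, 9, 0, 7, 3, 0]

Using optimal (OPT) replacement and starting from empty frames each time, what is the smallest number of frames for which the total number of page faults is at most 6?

3

f=1: 10 faults
f=2: 7 faults
f=3: 6 faults
f=4: 6 faults
f=5: 6 faults
f=6: 6 faults
Smallest f with faults ≤ 6 is 3.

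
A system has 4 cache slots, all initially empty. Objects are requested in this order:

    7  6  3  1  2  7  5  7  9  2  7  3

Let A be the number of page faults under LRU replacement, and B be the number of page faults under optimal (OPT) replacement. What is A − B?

Under LRU: F F F F F F F . F . . F → 9 faults.
Under OPT: F F F F F . F . F . . . → 7 faults.
A − B = 9 − 7 = 2.

2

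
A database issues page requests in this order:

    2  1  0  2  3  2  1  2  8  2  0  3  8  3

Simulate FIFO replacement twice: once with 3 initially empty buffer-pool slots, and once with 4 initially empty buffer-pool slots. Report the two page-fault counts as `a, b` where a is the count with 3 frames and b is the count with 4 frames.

9, 6

3 frames: F F F . F F F . F . F F . . → 9 faults.
4 frames: F F F . F . . . F F . . . . → 6 faults.
6 < 9: adding a frame reduced faults, as is typical.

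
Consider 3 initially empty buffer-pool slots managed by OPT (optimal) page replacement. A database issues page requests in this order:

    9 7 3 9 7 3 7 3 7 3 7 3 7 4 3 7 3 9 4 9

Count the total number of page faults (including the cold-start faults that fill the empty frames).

5

9 -> fault, frames [9]
7 -> fault, frames [9, 7]
3 -> fault, frames [9, 7, 3]
9 -> hit
7 -> hit
3 -> hit
7 -> hit
3 -> hit
7 -> hit
3 -> hit
7 -> hit
3 -> hit
7 -> hit
4 -> fault, evict 9, frames [7, 3, 4]
3 -> hit
7 -> hit
3 -> hit
9 -> fault, evict 3, frames [7, 4, 9]
4 -> hit
9 -> hit
Page faults: 5.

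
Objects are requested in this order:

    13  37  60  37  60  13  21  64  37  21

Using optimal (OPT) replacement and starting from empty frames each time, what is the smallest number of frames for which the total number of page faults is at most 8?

2

f=1: 10 faults
f=2: 7 faults
f=3: 5 faults
f=4: 5 faults
f=5: 5 faults
Smallest f with faults ≤ 8 is 2.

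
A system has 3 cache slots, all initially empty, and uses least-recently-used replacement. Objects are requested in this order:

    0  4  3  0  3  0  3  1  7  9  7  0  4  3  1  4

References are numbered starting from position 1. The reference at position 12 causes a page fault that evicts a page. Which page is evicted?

1

pos 1: 0 -> miss, frames {0}
pos 2: 4 -> miss, frames {0,4}
pos 3: 3 -> miss, frames {0,4,3}
pos 4: 0 -> hit
pos 5: 3 -> hit
pos 6: 0 -> hit
pos 7: 3 -> hit
pos 8: 1 -> miss, evict 4, frames {0,3,1}
pos 9: 7 -> miss, evict 0, frames {3,1,7}
pos 10: 9 -> miss, evict 3, frames {1,7,9}
pos 11: 7 -> hit
pos 12: 0 -> miss, evict 1, frames {9,7,0}
At position 12, page 1 is evicted.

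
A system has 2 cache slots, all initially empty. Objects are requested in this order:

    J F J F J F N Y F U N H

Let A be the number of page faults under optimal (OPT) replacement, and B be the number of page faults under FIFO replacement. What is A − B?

-1

Under OPT: F F . . . . F F . F F F → 7 faults.
Under FIFO: F F . . . . F F F F F F → 8 faults.
A − B = 7 − 8 = -1.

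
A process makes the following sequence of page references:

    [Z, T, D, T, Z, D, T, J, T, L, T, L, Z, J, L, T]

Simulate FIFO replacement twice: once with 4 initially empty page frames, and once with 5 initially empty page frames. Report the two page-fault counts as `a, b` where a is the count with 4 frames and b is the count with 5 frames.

7, 5

4 frames: F F F . . . . F . F . . F . . F → 7 faults.
5 frames: F F F . . . . F . F . . . . . . → 5 faults.
5 < 7: adding a frame reduced faults, as is typical.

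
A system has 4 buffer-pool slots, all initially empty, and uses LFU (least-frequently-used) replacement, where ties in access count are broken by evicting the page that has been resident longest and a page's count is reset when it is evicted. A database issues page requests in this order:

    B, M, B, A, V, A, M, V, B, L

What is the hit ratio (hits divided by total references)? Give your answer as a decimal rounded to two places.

B -> miss, frames {B}
M -> miss, frames {B,M}
B -> hit
A -> miss, frames {B,M,A}
V -> miss, frames {B,M,A,V}
A -> hit
M -> hit
V -> hit
B -> hit
L -> miss, evict M, frames {B,A,V,L}
Hits: 5 of 10 references → 5/10 = 0.5000.

0.50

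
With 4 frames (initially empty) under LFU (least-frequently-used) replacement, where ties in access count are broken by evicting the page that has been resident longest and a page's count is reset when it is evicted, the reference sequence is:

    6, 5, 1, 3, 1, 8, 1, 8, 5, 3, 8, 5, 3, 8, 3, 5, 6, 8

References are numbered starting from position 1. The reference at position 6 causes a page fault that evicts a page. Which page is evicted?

pos 1: 6 -> fault, frames [6]
pos 2: 5 -> fault, frames [6, 5]
pos 3: 1 -> fault, frames [6, 5, 1]
pos 4: 3 -> fault, frames [6, 5, 1, 3]
pos 5: 1 -> hit
pos 6: 8 -> fault, evict 6, frames [5, 1, 3, 8]
At position 6, page 6 is evicted.

6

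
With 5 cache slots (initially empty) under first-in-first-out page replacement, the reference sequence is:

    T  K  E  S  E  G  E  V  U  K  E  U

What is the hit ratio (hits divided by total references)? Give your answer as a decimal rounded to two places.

T: fault, frames {T}
K: fault, frames {T,K}
E: fault, frames {T,K,E}
S: fault, frames {T,K,E,S}
E: hit
G: fault, frames {T,K,E,S,G}
E: hit
V: fault, evict T, frames {K,E,S,G,V}
U: fault, evict K, frames {E,S,G,V,U}
K: fault, evict E, frames {S,G,V,U,K}
E: fault, evict S, frames {G,V,U,K,E}
U: hit
Hits: 3 of 12 references → 3/12 = 0.2500.

0.25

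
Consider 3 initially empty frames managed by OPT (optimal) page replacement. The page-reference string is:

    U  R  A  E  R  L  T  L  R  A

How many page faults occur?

U: miss, frames [U]
R: miss, frames [U, R]
A: miss, frames [U, R, A]
E: miss, evict U, frames [R, A, E]
R: hit
L: miss, evict E, frames [R, A, L]
T: miss, evict A, frames [R, L, T]
L: hit
R: hit
A: miss, evict T, frames [R, L, A]
Page faults: 7.

7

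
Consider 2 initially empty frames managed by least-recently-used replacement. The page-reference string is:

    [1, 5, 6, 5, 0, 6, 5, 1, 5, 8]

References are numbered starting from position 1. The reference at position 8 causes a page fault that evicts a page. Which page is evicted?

6

pos 1: 1: miss, frames {1}
pos 2: 5: miss, frames {1,5}
pos 3: 6: miss, evict 1, frames {5,6}
pos 4: 5: hit
pos 5: 0: miss, evict 6, frames {5,0}
pos 6: 6: miss, evict 5, frames {0,6}
pos 7: 5: miss, evict 0, frames {6,5}
pos 8: 1: miss, evict 6, frames {5,1}
At position 8, page 6 is evicted.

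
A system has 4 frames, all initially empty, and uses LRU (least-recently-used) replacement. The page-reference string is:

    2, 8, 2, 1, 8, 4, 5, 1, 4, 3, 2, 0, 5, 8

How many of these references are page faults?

10

2: fault, frames {2}
8: fault, frames {2,8}
2: hit
1: fault, frames {8,2,1}
8: hit
4: fault, frames {2,1,8,4}
5: fault, evict 2, frames {1,8,4,5}
1: hit
4: hit
3: fault, evict 8, frames {5,1,4,3}
2: fault, evict 5, frames {1,4,3,2}
0: fault, evict 1, frames {4,3,2,0}
5: fault, evict 4, frames {3,2,0,5}
8: fault, evict 3, frames {2,0,5,8}
Page faults: 10.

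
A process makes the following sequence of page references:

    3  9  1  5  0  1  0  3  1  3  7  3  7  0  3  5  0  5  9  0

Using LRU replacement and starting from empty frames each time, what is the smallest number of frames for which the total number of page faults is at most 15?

2

f=1: 20 faults
f=2: 15 faults
f=3: 10 faults
f=4: 9 faults
f=5: 7 faults
f=6: 6 faults
Smallest f with faults ≤ 15 is 2.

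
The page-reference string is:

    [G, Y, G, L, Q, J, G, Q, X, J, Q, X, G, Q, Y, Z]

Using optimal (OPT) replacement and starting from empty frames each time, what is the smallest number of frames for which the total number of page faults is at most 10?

3

f=1: 16 faults
f=2: 11 faults
f=3: 9 faults
f=4: 8 faults
f=5: 7 faults
f=6: 7 faults
f=7: 7 faults
Smallest f with faults ≤ 10 is 3.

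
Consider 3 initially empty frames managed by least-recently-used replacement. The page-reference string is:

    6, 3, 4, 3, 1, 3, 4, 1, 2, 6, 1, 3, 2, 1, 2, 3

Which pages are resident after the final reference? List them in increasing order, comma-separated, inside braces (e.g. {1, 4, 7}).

6 -> fault, frames (6)
3 -> fault, frames (6 3)
4 -> fault, frames (6 3 4)
3 -> hit
1 -> fault, evict 6, frames (4 3 1)
3 -> hit
4 -> hit
1 -> hit
2 -> fault, evict 3, frames (4 1 2)
6 -> fault, evict 4, frames (1 2 6)
1 -> hit
3 -> fault, evict 2, frames (6 1 3)
2 -> fault, evict 6, frames (1 3 2)
1 -> hit
2 -> hit
3 -> hit

{1, 2, 3}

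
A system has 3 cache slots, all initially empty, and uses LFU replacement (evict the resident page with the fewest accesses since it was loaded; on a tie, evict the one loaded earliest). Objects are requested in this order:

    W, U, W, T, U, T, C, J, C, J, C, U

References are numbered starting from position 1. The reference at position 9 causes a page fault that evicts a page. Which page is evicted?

J

pos 1: W -> miss, frames [W]
pos 2: U -> miss, frames [W, U]
pos 3: W -> hit
pos 4: T -> miss, frames [W, U, T]
pos 5: U -> hit
pos 6: T -> hit
pos 7: C -> miss, evict W, frames [U, T, C]
pos 8: J -> miss, evict C, frames [U, T, J]
pos 9: C -> miss, evict J, frames [U, T, C]
At position 9, page J is evicted.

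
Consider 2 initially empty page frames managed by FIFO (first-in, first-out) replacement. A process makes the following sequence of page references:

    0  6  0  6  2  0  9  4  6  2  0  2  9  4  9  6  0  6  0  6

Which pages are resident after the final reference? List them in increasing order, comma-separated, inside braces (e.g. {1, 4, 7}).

{0, 6}

0 → miss, frames {0}
6 → miss, frames {0,6}
0 → hit
6 → hit
2 → miss, evict 0, frames {6,2}
0 → miss, evict 6, frames {2,0}
9 → miss, evict 2, frames {0,9}
4 → miss, evict 0, frames {9,4}
6 → miss, evict 9, frames {4,6}
2 → miss, evict 4, frames {6,2}
0 → miss, evict 6, frames {2,0}
2 → hit
9 → miss, evict 2, frames {0,9}
4 → miss, evict 0, frames {9,4}
9 → hit
6 → miss, evict 9, frames {4,6}
0 → miss, evict 4, frames {6,0}
6 → hit
0 → hit
6 → hit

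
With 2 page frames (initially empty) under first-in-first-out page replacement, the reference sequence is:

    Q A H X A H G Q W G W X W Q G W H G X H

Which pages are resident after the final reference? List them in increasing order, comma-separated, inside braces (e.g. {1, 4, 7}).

{H, X}

Q → fault, frames (Q)
A → fault, frames (Q A)
H → fault, evict Q, frames (A H)
X → fault, evict A, frames (H X)
A → fault, evict H, frames (X A)
H → fault, evict X, frames (A H)
G → fault, evict A, frames (H G)
Q → fault, evict H, frames (G Q)
W → fault, evict G, frames (Q W)
G → fault, evict Q, frames (W G)
W → hit
X → fault, evict W, frames (G X)
W → fault, evict G, frames (X W)
Q → fault, evict X, frames (W Q)
G → fault, evict W, frames (Q G)
W → fault, evict Q, frames (G W)
H → fault, evict G, frames (W H)
G → fault, evict W, frames (H G)
X → fault, evict H, frames (G X)
H → fault, evict G, frames (X H)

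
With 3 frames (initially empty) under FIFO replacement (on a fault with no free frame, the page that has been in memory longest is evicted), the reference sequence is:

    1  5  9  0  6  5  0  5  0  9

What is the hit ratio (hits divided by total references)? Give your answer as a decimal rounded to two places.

1 → fault, frames (1)
5 → fault, frames (1 5)
9 → fault, frames (1 5 9)
0 → fault, evict 1, frames (5 9 0)
6 → fault, evict 5, frames (9 0 6)
5 → fault, evict 9, frames (0 6 5)
0 → hit
5 → hit
0 → hit
9 → fault, evict 0, frames (6 5 9)
Hits: 3 of 10 references → 3/10 = 0.3000.

0.30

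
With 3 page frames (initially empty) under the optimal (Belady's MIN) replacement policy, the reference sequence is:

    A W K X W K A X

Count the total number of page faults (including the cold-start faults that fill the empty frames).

A → fault, frames {A}
W → fault, frames {A,W}
K → fault, frames {A,W,K}
X → fault, evict A, frames {W,K,X}
W → hit
K → hit
A → fault, evict K, frames {W,X,A}
X → hit
Page faults: 5.

5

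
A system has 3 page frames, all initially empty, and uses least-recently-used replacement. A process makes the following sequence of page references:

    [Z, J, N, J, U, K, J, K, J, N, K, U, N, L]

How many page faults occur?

8

Z -> miss, frames (Z)
J -> miss, frames (Z J)
N -> miss, frames (Z J N)
J -> hit
U -> miss, evict Z, frames (N J U)
K -> miss, evict N, frames (J U K)
J -> hit
K -> hit
J -> hit
N -> miss, evict U, frames (K J N)
K -> hit
U -> miss, evict J, frames (N K U)
N -> hit
L -> miss, evict K, frames (U N L)
Page faults: 8.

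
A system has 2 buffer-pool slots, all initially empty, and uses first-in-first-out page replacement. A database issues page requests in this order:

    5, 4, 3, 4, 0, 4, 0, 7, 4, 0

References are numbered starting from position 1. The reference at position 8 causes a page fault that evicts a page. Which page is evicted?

pos 1: 5 → fault, frames (5)
pos 2: 4 → fault, frames (5 4)
pos 3: 3 → fault, evict 5, frames (4 3)
pos 4: 4 → hit
pos 5: 0 → fault, evict 4, frames (3 0)
pos 6: 4 → fault, evict 3, frames (0 4)
pos 7: 0 → hit
pos 8: 7 → fault, evict 0, frames (4 7)
At position 8, page 0 is evicted.

0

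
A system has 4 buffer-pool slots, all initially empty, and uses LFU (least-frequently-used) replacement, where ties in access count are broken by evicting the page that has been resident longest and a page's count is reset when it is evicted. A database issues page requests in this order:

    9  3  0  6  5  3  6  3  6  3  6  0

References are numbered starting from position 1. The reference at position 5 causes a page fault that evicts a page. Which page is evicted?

pos 1: 9: miss, frames (9)
pos 2: 3: miss, frames (9 3)
pos 3: 0: miss, frames (9 3 0)
pos 4: 6: miss, frames (9 3 0 6)
pos 5: 5: miss, evict 9, frames (3 0 6 5)
At position 5, page 9 is evicted.

9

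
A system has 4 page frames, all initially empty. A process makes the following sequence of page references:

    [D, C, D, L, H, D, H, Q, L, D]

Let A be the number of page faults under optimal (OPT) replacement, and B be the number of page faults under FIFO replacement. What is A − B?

-1

Under OPT: F F . F F . . F . . → 5 faults.
Under FIFO: F F . F F . . F . F → 6 faults.
A − B = 5 − 6 = -1.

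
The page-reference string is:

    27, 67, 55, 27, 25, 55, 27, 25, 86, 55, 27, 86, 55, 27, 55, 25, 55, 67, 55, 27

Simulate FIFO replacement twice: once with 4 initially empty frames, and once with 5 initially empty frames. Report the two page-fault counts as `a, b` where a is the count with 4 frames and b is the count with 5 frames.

4 frames: F F F . F . . . F . F . . . . . . F F . → 8 faults.
5 frames: F F F . F . . . F . . . . . . . . . . . → 5 faults.
5 < 8: adding a frame reduced faults, as is typical.

8, 5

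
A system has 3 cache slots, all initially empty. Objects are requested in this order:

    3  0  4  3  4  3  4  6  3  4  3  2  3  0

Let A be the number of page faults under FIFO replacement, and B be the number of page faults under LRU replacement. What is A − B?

Under FIFO: F F F . . . . F F . . F . F → 7 faults.
Under LRU: F F F . . . . F . . . F . F → 6 faults.
A − B = 7 − 6 = 1.

1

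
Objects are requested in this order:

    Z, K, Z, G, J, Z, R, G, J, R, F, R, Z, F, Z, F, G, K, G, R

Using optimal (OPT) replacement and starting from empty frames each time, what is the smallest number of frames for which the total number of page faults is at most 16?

2

f=1: 20 faults
f=2: 12 faults
f=3: 9 faults
f=4: 7 faults
f=5: 6 faults
f=6: 6 faults
Smallest f with faults ≤ 16 is 2.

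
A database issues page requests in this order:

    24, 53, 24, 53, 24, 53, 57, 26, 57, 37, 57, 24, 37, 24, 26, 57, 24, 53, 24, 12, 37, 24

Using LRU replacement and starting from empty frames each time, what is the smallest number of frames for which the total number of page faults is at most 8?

f=1: 22 faults
f=2: 14 faults
f=3: 11 faults
f=4: 9 faults
f=5: 7 faults
f=6: 6 faults
Smallest f with faults ≤ 8 is 5.

5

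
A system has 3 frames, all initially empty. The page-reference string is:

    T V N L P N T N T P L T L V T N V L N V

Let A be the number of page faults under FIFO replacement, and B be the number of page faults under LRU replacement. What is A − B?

Under FIFO: F F F F F . F F . . F . . F F F . F . F → 13 faults.
Under LRU: F F F F F . F . . . F . . F . F . F . . → 10 faults.
A − B = 13 − 10 = 3.

3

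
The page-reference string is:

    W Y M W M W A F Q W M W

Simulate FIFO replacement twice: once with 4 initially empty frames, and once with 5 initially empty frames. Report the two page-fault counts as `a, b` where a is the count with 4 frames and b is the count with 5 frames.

4 frames: F F F . . . F F F F F . → 8 faults.
5 frames: F F F . . . F F F F . . → 7 faults.
7 < 8: adding a frame reduced faults, as is typical.

8, 7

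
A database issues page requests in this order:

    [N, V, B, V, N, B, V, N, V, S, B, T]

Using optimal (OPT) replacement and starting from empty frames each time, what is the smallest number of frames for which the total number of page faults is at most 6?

3

f=1: 12 faults
f=2: 8 faults
f=3: 5 faults
f=4: 5 faults
f=5: 5 faults
Smallest f with faults ≤ 6 is 3.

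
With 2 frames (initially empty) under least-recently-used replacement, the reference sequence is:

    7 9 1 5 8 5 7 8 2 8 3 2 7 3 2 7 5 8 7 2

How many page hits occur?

7 -> miss, frames {7}
9 -> miss, frames {7,9}
1 -> miss, evict 7, frames {9,1}
5 -> miss, evict 9, frames {1,5}
8 -> miss, evict 1, frames {5,8}
5 -> hit
7 -> miss, evict 8, frames {5,7}
8 -> miss, evict 5, frames {7,8}
2 -> miss, evict 7, frames {8,2}
8 -> hit
3 -> miss, evict 2, frames {8,3}
2 -> miss, evict 8, frames {3,2}
7 -> miss, evict 3, frames {2,7}
3 -> miss, evict 2, frames {7,3}
2 -> miss, evict 7, frames {3,2}
7 -> miss, evict 3, frames {2,7}
5 -> miss, evict 2, frames {7,5}
8 -> miss, evict 7, frames {5,8}
7 -> miss, evict 5, frames {8,7}
2 -> miss, evict 8, frames {7,2}
Hits: 2.

2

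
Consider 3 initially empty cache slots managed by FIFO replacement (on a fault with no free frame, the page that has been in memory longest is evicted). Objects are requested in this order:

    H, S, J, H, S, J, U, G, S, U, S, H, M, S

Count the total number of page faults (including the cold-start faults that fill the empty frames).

8

H: miss, frames {H}
S: miss, frames {H,S}
J: miss, frames {H,S,J}
H: hit
S: hit
J: hit
U: miss, evict H, frames {S,J,U}
G: miss, evict S, frames {J,U,G}
S: miss, evict J, frames {U,G,S}
U: hit
S: hit
H: miss, evict U, frames {G,S,H}
M: miss, evict G, frames {S,H,M}
S: hit
Page faults: 8.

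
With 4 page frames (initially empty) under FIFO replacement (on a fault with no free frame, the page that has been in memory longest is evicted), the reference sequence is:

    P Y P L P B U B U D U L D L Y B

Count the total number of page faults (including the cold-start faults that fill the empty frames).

7

P -> fault, frames (P)
Y -> fault, frames (P Y)
P -> hit
L -> fault, frames (P Y L)
P -> hit
B -> fault, frames (P Y L B)
U -> fault, evict P, frames (Y L B U)
B -> hit
U -> hit
D -> fault, evict Y, frames (L B U D)
U -> hit
L -> hit
D -> hit
L -> hit
Y -> fault, evict L, frames (B U D Y)
B -> hit
Page faults: 7.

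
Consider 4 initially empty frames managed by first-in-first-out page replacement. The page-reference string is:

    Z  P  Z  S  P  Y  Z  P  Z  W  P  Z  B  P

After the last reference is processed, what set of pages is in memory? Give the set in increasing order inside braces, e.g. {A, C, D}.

Z -> fault, frames {Z}
P -> fault, frames {Z,P}
Z -> hit
S -> fault, frames {Z,P,S}
P -> hit
Y -> fault, frames {Z,P,S,Y}
Z -> hit
P -> hit
Z -> hit
W -> fault, evict Z, frames {P,S,Y,W}
P -> hit
Z -> fault, evict P, frames {S,Y,W,Z}
B -> fault, evict S, frames {Y,W,Z,B}
P -> fault, evict Y, frames {W,Z,B,P}

{B, P, W, Z}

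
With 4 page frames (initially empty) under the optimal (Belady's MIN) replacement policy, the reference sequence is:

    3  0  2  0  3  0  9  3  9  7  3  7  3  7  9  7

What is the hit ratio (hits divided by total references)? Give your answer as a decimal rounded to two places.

3 -> fault, frames {3}
0 -> fault, frames {3,0}
2 -> fault, frames {3,0,2}
0 -> hit
3 -> hit
0 -> hit
9 -> fault, frames {3,0,2,9}
3 -> hit
9 -> hit
7 -> fault, evict 2, frames {3,0,9,7}
3 -> hit
7 -> hit
3 -> hit
7 -> hit
9 -> hit
7 -> hit
Hits: 11 of 16 references → 11/16 = 0.6875.

0.69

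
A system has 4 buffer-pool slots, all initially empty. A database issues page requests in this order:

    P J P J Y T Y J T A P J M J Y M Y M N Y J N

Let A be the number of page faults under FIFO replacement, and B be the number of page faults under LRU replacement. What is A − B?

1

Under FIFO: F F . . F F . . . F F F F . F . . . F . . . → 10 faults.
Under LRU: F F . . F F . . . F F . F . F . . . F . . . → 9 faults.
A − B = 10 − 9 = 1.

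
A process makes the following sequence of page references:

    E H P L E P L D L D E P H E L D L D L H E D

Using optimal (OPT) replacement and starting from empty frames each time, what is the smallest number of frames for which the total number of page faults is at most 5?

f=1: 22 faults
f=2: 13 faults
f=3: 9 faults
f=4: 6 faults
f=5: 5 faults
Smallest f with faults ≤ 5 is 5.

5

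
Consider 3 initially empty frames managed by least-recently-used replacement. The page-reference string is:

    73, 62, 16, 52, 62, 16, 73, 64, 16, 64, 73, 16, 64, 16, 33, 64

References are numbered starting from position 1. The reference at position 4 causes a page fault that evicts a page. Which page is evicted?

73

pos 1: 73: fault, frames {73}
pos 2: 62: fault, frames {73,62}
pos 3: 16: fault, frames {73,62,16}
pos 4: 52: fault, evict 73, frames {62,16,52}
At position 4, page 73 is evicted.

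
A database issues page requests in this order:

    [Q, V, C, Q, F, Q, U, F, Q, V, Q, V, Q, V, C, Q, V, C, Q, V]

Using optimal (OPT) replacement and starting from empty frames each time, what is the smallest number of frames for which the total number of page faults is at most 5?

f=1: 20 faults
f=2: 10 faults
f=3: 7 faults
f=4: 6 faults
f=5: 5 faults
Smallest f with faults ≤ 5 is 5.

5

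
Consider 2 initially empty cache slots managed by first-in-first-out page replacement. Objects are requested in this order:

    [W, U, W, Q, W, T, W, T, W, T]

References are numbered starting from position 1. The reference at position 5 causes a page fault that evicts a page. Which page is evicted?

U

pos 1: W: miss, frames (W)
pos 2: U: miss, frames (W U)
pos 3: W: hit
pos 4: Q: miss, evict W, frames (U Q)
pos 5: W: miss, evict U, frames (Q W)
At position 5, page U is evicted.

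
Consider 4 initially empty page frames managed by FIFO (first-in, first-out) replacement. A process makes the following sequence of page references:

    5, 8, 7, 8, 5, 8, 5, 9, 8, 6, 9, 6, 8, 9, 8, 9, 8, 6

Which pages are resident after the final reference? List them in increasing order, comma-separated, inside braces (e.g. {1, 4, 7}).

5 → fault, frames [5]
8 → fault, frames [5, 8]
7 → fault, frames [5, 8, 7]
8 → hit
5 → hit
8 → hit
5 → hit
9 → fault, frames [5, 8, 7, 9]
8 → hit
6 → fault, evict 5, frames [8, 7, 9, 6]
9 → hit
6 → hit
8 → hit
9 → hit
8 → hit
9 → hit
8 → hit
6 → hit

{6, 7, 8, 9}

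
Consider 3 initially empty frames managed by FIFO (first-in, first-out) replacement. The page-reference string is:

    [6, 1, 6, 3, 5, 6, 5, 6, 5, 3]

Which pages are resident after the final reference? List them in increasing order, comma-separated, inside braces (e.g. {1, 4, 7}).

6: fault, frames [6]
1: fault, frames [6, 1]
6: hit
3: fault, frames [6, 1, 3]
5: fault, evict 6, frames [1, 3, 5]
6: fault, evict 1, frames [3, 5, 6]
5: hit
6: hit
5: hit
3: hit

{3, 5, 6}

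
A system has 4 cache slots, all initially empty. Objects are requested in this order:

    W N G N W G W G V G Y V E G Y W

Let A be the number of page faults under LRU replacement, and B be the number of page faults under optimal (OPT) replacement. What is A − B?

1

Under LRU: F F F . . . . . F . F . F . . F → 7 faults.
Under OPT: F F F . . . . . F . F . F . . . → 6 faults.
A − B = 7 − 6 = 1.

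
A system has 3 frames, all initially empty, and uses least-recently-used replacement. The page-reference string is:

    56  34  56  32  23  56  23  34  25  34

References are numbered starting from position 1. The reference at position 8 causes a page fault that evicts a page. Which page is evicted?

32

pos 1: 56 → miss, frames {56}
pos 2: 34 → miss, frames {56,34}
pos 3: 56 → hit
pos 4: 32 → miss, frames {34,56,32}
pos 5: 23 → miss, evict 34, frames {56,32,23}
pos 6: 56 → hit
pos 7: 23 → hit
pos 8: 34 → miss, evict 32, frames {56,23,34}
At position 8, page 32 is evicted.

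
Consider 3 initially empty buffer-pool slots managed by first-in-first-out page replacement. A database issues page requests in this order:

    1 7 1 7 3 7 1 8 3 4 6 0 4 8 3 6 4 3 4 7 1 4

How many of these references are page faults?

13

1 → fault, frames {1}
7 → fault, frames {1,7}
1 → hit
7 → hit
3 → fault, frames {1,7,3}
7 → hit
1 → hit
8 → fault, evict 1, frames {7,3,8}
3 → hit
4 → fault, evict 7, frames {3,8,4}
6 → fault, evict 3, frames {8,4,6}
0 → fault, evict 8, frames {4,6,0}
4 → hit
8 → fault, evict 4, frames {6,0,8}
3 → fault, evict 6, frames {0,8,3}
6 → fault, evict 0, frames {8,3,6}
4 → fault, evict 8, frames {3,6,4}
3 → hit
4 → hit
7 → fault, evict 3, frames {6,4,7}
1 → fault, evict 6, frames {4,7,1}
4 → hit
Page faults: 13.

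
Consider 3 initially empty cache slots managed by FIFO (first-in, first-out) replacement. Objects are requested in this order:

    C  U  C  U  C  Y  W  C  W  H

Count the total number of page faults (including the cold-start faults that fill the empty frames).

C → miss, frames [C]
U → miss, frames [C, U]
C → hit
U → hit
C → hit
Y → miss, frames [C, U, Y]
W → miss, evict C, frames [U, Y, W]
C → miss, evict U, frames [Y, W, C]
W → hit
H → miss, evict Y, frames [W, C, H]
Page faults: 6.

6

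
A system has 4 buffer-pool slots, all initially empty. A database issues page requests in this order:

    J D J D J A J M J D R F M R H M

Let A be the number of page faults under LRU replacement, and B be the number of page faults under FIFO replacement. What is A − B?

Under LRU: F F . . . F . F . . F F F . F . → 8 faults.
Under FIFO: F F . . . F . F . . F F . . F . → 7 faults.
A − B = 8 − 7 = 1.

1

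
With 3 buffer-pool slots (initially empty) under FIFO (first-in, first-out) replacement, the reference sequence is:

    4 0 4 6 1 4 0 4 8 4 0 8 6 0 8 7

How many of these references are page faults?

9

4 → fault, frames {4}
0 → fault, frames {4,0}
4 → hit
6 → fault, frames {4,0,6}
1 → fault, evict 4, frames {0,6,1}
4 → fault, evict 0, frames {6,1,4}
0 → fault, evict 6, frames {1,4,0}
4 → hit
8 → fault, evict 1, frames {4,0,8}
4 → hit
0 → hit
8 → hit
6 → fault, evict 4, frames {0,8,6}
0 → hit
8 → hit
7 → fault, evict 0, frames {8,6,7}
Page faults: 9.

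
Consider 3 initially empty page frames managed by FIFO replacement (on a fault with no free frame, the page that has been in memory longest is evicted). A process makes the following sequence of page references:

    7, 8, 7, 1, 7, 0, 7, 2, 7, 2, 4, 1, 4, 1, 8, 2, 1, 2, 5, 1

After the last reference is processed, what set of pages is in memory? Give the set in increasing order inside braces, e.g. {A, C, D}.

{1, 2, 5}

7: fault, frames (7)
8: fault, frames (7 8)
7: hit
1: fault, frames (7 8 1)
7: hit
0: fault, evict 7, frames (8 1 0)
7: fault, evict 8, frames (1 0 7)
2: fault, evict 1, frames (0 7 2)
7: hit
2: hit
4: fault, evict 0, frames (7 2 4)
1: fault, evict 7, frames (2 4 1)
4: hit
1: hit
8: fault, evict 2, frames (4 1 8)
2: fault, evict 4, frames (1 8 2)
1: hit
2: hit
5: fault, evict 1, frames (8 2 5)
1: fault, evict 8, frames (2 5 1)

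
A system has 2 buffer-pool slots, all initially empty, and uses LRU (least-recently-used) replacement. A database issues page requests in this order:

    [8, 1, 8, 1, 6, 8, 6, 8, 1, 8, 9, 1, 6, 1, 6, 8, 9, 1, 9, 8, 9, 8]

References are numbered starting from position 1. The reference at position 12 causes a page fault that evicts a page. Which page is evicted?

8

pos 1: 8: miss, frames (8)
pos 2: 1: miss, frames (8 1)
pos 3: 8: hit
pos 4: 1: hit
pos 5: 6: miss, evict 8, frames (1 6)
pos 6: 8: miss, evict 1, frames (6 8)
pos 7: 6: hit
pos 8: 8: hit
pos 9: 1: miss, evict 6, frames (8 1)
pos 10: 8: hit
pos 11: 9: miss, evict 1, frames (8 9)
pos 12: 1: miss, evict 8, frames (9 1)
At position 12, page 8 is evicted.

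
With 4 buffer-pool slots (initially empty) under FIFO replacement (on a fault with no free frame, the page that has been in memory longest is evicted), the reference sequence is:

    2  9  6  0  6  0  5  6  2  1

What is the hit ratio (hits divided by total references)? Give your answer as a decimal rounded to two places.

2 -> miss, frames [2]
9 -> miss, frames [2, 9]
6 -> miss, frames [2, 9, 6]
0 -> miss, frames [2, 9, 6, 0]
6 -> hit
0 -> hit
5 -> miss, evict 2, frames [9, 6, 0, 5]
6 -> hit
2 -> miss, evict 9, frames [6, 0, 5, 2]
1 -> miss, evict 6, frames [0, 5, 2, 1]
Hits: 3 of 10 references → 3/10 = 0.3000.

0.30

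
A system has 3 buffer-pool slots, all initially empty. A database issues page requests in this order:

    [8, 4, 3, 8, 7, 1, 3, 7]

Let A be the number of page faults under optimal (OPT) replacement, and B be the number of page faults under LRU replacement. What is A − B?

Under OPT: F F F . F F . . → 5 faults.
Under LRU: F F F . F F F . → 6 faults.
A − B = 5 − 6 = -1.

-1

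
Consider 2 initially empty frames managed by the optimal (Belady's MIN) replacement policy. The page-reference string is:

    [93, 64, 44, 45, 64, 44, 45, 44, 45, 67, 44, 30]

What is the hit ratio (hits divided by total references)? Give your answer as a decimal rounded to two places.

93 -> miss, frames [93]
64 -> miss, frames [93, 64]
44 -> miss, evict 93, frames [64, 44]
45 -> miss, evict 44, frames [64, 45]
64 -> hit
44 -> miss, evict 64, frames [45, 44]
45 -> hit
44 -> hit
45 -> hit
67 -> miss, evict 45, frames [44, 67]
44 -> hit
30 -> miss, evict 67, frames [44, 30]
Hits: 5 of 12 references → 5/12 = 0.4167.

0.42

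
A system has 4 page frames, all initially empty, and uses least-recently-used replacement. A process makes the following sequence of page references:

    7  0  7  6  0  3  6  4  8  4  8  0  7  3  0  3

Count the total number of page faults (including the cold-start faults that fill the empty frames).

7 → miss, frames {7}
0 → miss, frames {7,0}
7 → hit
6 → miss, frames {0,7,6}
0 → hit
3 → miss, frames {7,6,0,3}
6 → hit
4 → miss, evict 7, frames {0,3,6,4}
8 → miss, evict 0, frames {3,6,4,8}
4 → hit
8 → hit
0 → miss, evict 3, frames {6,4,8,0}
7 → miss, evict 6, frames {4,8,0,7}
3 → miss, evict 4, frames {8,0,7,3}
0 → hit
3 → hit
Page faults: 9.

9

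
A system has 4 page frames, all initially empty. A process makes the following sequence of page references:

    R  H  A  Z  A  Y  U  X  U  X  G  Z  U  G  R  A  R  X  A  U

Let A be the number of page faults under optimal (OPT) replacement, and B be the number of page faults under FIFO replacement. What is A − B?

-3

Under OPT: F F F F . F F F . . F . . . . F . F . . → 10 faults.
Under FIFO: F F F F . F F F . . F F . . F F . F . F → 13 faults.
A − B = 10 − 13 = -3.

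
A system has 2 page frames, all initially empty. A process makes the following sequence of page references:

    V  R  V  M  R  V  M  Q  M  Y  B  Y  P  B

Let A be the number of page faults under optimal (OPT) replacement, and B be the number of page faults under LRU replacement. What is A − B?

-3

Under OPT: F F . F . F . F . F F . F . → 8 faults.
Under LRU: F F . F F F F F . F F . F F → 11 faults.
A − B = 8 − 11 = -3.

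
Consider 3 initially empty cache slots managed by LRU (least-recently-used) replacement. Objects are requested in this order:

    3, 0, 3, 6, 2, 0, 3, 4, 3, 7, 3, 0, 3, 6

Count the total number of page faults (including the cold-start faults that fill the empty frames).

10

3 -> fault, frames {3}
0 -> fault, frames {3,0}
3 -> hit
6 -> fault, frames {0,3,6}
2 -> fault, evict 0, frames {3,6,2}
0 -> fault, evict 3, frames {6,2,0}
3 -> fault, evict 6, frames {2,0,3}
4 -> fault, evict 2, frames {0,3,4}
3 -> hit
7 -> fault, evict 0, frames {4,3,7}
3 -> hit
0 -> fault, evict 4, frames {7,3,0}
3 -> hit
6 -> fault, evict 7, frames {0,3,6}
Page faults: 10.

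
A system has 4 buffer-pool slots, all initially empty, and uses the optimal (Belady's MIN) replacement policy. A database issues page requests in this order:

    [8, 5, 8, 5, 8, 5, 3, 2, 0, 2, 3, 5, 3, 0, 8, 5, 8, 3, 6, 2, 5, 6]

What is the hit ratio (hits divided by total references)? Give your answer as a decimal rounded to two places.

0.68

8: miss, frames [8]
5: miss, frames [8, 5]
8: hit
5: hit
8: hit
5: hit
3: miss, frames [8, 5, 3]
2: miss, frames [8, 5, 3, 2]
0: miss, evict 8, frames [5, 3, 2, 0]
2: hit
3: hit
5: hit
3: hit
0: hit
8: miss, evict 0, frames [5, 3, 2, 8]
5: hit
8: hit
3: hit
6: miss, evict 8, frames [5, 3, 2, 6]
2: hit
5: hit
6: hit
Hits: 15 of 22 references → 15/22 = 0.6818.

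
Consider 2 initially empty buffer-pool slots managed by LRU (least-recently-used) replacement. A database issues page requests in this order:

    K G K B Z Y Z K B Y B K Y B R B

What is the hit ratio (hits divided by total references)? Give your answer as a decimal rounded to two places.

K: miss, frames (K)
G: miss, frames (K G)
K: hit
B: miss, evict G, frames (K B)
Z: miss, evict K, frames (B Z)
Y: miss, evict B, frames (Z Y)
Z: hit
K: miss, evict Y, frames (Z K)
B: miss, evict Z, frames (K B)
Y: miss, evict K, frames (B Y)
B: hit
K: miss, evict Y, frames (B K)
Y: miss, evict B, frames (K Y)
B: miss, evict K, frames (Y B)
R: miss, evict Y, frames (B R)
B: hit
Hits: 4 of 16 references → 4/16 = 0.2500.

0.25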